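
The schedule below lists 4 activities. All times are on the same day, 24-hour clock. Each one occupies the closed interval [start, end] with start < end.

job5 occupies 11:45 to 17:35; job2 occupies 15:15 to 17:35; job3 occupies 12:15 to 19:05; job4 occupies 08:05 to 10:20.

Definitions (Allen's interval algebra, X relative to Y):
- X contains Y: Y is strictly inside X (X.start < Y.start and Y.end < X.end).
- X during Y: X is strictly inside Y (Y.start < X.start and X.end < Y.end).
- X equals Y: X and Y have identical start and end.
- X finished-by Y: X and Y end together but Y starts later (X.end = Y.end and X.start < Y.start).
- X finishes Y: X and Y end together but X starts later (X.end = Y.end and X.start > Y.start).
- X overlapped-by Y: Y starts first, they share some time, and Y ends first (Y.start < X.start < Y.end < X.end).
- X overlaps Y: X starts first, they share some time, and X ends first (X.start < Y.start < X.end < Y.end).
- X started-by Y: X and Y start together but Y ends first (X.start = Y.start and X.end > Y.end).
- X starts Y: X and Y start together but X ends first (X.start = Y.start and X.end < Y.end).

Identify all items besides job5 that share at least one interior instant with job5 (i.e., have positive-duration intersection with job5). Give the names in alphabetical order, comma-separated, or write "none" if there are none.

job2, job3

Target job5 = [11:45, 17:35].
job2 [15:15, 17:35] → finishes → yes.
job3 [12:15, 19:05] → overlapped-by → yes.
job4 [08:05, 10:20] → before → no.
Result: job2, job3.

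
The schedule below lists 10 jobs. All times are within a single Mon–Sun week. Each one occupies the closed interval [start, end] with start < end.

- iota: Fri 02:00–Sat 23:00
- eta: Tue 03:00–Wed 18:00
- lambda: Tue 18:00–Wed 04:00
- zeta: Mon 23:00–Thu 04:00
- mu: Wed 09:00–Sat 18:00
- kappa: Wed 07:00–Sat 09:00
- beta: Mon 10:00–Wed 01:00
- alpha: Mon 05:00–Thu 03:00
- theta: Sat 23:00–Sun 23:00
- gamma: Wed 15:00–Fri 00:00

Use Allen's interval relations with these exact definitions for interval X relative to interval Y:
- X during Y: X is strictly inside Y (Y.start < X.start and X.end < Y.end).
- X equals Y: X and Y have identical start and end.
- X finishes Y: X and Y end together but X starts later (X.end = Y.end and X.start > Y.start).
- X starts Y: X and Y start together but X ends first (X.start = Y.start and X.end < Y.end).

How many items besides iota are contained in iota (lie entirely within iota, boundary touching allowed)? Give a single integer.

Target iota = [Fri 02:00, Sat 23:00].
alpha [Mon 05:00, Thu 03:00] → before → no.
beta [Mon 10:00, Wed 01:00] → before → no.
eta [Tue 03:00, Wed 18:00] → before → no.
gamma [Wed 15:00, Fri 00:00] → before → no.
kappa [Wed 07:00, Sat 09:00] → overlaps → no.
lambda [Tue 18:00, Wed 04:00] → before → no.
mu [Wed 09:00, Sat 18:00] → overlaps → no.
theta [Sat 23:00, Sun 23:00] → met-by → no.
zeta [Mon 23:00, Thu 04:00] → before → no.
Total: 0.

0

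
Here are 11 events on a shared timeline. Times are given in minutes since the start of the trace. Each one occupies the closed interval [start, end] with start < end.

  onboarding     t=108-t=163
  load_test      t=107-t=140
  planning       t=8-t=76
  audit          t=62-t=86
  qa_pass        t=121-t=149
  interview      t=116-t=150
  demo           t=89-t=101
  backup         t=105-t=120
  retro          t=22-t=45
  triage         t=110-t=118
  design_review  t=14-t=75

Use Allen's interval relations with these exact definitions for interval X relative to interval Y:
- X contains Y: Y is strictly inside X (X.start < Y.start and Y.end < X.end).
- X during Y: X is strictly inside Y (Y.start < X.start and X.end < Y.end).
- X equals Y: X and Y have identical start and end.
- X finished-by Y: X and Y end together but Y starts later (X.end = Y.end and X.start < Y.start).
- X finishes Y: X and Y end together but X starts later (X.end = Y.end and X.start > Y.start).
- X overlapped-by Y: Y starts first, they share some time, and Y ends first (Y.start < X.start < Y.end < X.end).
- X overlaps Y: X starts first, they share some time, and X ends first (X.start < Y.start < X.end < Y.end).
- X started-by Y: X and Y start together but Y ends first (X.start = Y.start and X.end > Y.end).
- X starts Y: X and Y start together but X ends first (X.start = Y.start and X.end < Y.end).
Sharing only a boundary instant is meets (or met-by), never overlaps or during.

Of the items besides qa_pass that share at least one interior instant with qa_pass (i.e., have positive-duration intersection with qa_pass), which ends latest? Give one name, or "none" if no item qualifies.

onboarding

Target qa_pass = [t=121, t=149].
audit [t=62, t=86] → before → excluded.
backup [t=105, t=120] → before → excluded.
demo [t=89, t=101] → before → excluded.
design_review [t=14, t=75] → before → excluded.
interview [t=116, t=150] → contains → candidate.
load_test [t=107, t=140] → overlaps → candidate.
onboarding [t=108, t=163] → contains → candidate.
planning [t=8, t=76] → before → excluded.
retro [t=22, t=45] → before → excluded.
triage [t=110, t=118] → before → excluded.
Among candidates, latest end is t=163 → onboarding.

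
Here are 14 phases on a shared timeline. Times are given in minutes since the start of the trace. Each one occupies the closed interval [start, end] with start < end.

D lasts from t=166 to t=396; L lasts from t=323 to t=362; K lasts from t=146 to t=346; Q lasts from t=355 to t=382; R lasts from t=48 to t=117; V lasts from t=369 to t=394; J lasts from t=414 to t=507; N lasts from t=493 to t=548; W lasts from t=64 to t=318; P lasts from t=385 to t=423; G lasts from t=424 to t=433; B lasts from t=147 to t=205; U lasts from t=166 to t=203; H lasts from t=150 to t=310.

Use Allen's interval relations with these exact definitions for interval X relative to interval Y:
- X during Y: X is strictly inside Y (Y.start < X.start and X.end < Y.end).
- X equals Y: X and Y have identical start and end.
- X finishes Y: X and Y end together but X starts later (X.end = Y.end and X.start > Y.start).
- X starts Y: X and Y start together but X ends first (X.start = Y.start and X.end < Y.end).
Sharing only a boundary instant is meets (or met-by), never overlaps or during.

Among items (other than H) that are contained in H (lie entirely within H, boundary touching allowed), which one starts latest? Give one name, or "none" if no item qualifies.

U

Target H = [t=150, t=310].
B [t=147, t=205] → overlaps → excluded.
D [t=166, t=396] → overlapped-by → excluded.
G [t=424, t=433] → after → excluded.
J [t=414, t=507] → after → excluded.
K [t=146, t=346] → contains → excluded.
L [t=323, t=362] → after → excluded.
N [t=493, t=548] → after → excluded.
P [t=385, t=423] → after → excluded.
Q [t=355, t=382] → after → excluded.
R [t=48, t=117] → before → excluded.
U [t=166, t=203] → during → candidate.
V [t=369, t=394] → after → excluded.
W [t=64, t=318] → contains → excluded.
Among candidates, latest start is t=166 → U.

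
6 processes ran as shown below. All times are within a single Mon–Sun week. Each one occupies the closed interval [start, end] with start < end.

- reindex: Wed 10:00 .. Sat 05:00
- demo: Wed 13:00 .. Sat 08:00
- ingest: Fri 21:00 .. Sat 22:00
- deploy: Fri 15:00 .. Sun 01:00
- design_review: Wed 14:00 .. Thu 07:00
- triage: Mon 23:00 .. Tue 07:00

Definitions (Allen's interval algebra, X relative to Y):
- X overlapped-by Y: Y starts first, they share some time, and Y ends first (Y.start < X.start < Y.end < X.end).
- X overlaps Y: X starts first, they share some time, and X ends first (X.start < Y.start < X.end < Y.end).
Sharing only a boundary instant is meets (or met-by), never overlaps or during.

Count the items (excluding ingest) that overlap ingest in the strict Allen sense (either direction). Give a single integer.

Target ingest = [Fri 21:00, Sat 22:00].
demo [Wed 13:00, Sat 08:00] → overlaps → counts.
deploy [Fri 15:00, Sun 01:00] → contains → no.
design_review [Wed 14:00, Thu 07:00] → before → no.
reindex [Wed 10:00, Sat 05:00] → overlaps → counts.
triage [Mon 23:00, Tue 07:00] → before → no.
Total: 2.

2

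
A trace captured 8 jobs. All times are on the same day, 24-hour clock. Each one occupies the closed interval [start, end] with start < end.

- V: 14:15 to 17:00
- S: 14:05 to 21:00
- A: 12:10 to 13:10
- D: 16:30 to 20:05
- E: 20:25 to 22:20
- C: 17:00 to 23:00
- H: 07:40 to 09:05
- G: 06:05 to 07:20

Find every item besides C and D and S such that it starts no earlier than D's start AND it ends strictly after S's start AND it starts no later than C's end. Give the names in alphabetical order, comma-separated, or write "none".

E

Conditions: its start is no earlier than D's start (X.start >= 16:30) AND its end is strictly after S's start (X.end > 14:05) AND its start is no later than C's end (X.start <= 23:00).
A: start 12:10 >= 16:30? ✗; end 13:10 > 14:05? ✗; start 12:10 <= 23:00? ✓ → no.
E: start 20:25 >= 16:30? ✓; end 22:20 > 14:05? ✓; start 20:25 <= 23:00? ✓ → yes.
G: start 06:05 >= 16:30? ✗; end 07:20 > 14:05? ✗; start 06:05 <= 23:00? ✓ → no.
H: start 07:40 >= 16:30? ✗; end 09:05 > 14:05? ✗; start 07:40 <= 23:00? ✓ → no.
V: start 14:15 >= 16:30? ✗; end 17:00 > 14:05? ✓; start 14:15 <= 23:00? ✓ → no.
Result: E.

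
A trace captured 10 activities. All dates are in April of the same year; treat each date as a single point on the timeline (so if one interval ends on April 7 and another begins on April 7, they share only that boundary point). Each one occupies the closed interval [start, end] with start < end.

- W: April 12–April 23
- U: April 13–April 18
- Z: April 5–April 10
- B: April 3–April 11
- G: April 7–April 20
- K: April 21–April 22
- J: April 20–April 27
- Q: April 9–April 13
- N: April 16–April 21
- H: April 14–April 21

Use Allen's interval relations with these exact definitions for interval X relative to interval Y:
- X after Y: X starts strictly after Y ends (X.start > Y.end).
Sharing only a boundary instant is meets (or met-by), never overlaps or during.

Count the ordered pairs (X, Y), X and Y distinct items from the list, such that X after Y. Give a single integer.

19

Checking all 90 ordered pairs for relation 'after'; matching pairs in alphabetical order:
(H, B): H after B ✓
(H, Q): H after Q ✓
(H, Z): H after Z ✓
(J, B): J after B ✓
(J, Q): J after Q ✓
(J, U): J after U ✓
(J, Z): J after Z ✓
(K, B): K after B ✓
(K, G): K after G ✓
(K, Q): K after Q ✓
(K, U): K after U ✓
(K, Z): K after Z ✓
(N, B): N after B ✓
(N, Q): N after Q ✓
(N, Z): N after Z ✓
(U, B): U after B ✓
(U, Z): U after Z ✓
(W, B): W after B ✓
(W, Z): W after Z ✓
Count: 19.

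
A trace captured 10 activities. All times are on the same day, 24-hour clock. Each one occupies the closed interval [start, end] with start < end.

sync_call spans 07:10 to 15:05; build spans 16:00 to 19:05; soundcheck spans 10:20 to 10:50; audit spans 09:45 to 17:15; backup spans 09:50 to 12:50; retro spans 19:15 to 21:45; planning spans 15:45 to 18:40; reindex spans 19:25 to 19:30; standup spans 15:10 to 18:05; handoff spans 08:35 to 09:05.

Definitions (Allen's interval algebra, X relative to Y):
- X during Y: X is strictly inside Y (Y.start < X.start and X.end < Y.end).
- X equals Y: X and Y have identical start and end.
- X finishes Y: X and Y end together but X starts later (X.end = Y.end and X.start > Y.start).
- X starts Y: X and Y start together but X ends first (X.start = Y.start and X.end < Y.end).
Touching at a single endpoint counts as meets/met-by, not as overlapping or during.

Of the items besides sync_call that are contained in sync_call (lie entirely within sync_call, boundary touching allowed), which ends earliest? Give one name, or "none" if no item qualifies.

Target sync_call = [07:10, 15:05].
audit [09:45, 17:15] → overlapped-by → excluded.
backup [09:50, 12:50] → during → candidate.
build [16:00, 19:05] → after → excluded.
handoff [08:35, 09:05] → during → candidate.
planning [15:45, 18:40] → after → excluded.
reindex [19:25, 19:30] → after → excluded.
retro [19:15, 21:45] → after → excluded.
soundcheck [10:20, 10:50] → during → candidate.
standup [15:10, 18:05] → after → excluded.
Among candidates, earliest end is 09:05 → handoff.

handoff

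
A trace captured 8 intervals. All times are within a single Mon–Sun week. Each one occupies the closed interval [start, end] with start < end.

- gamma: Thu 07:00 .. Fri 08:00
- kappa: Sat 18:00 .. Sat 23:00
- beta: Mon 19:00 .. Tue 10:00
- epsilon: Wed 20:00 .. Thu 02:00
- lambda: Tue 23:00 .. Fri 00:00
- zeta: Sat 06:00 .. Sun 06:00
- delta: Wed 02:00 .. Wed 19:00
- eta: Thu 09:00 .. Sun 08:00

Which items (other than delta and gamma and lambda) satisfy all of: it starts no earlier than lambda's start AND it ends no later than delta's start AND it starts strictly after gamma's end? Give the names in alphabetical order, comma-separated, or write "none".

Conditions: its start is no earlier than lambda's start (X.start >= Tue 23:00) AND its end is no later than delta's start (X.end <= Wed 02:00) AND its start is strictly after gamma's end (X.start > Fri 08:00).
beta: start Mon 19:00 >= Tue 23:00? ✗; end Tue 10:00 <= Wed 02:00? ✓; start Mon 19:00 > Fri 08:00? ✗ → no.
epsilon: start Wed 20:00 >= Tue 23:00? ✓; end Thu 02:00 <= Wed 02:00? ✗; start Wed 20:00 > Fri 08:00? ✗ → no.
eta: start Thu 09:00 >= Tue 23:00? ✓; end Sun 08:00 <= Wed 02:00? ✗; start Thu 09:00 > Fri 08:00? ✗ → no.
kappa: start Sat 18:00 >= Tue 23:00? ✓; end Sat 23:00 <= Wed 02:00? ✗; start Sat 18:00 > Fri 08:00? ✓ → no.
zeta: start Sat 06:00 >= Tue 23:00? ✓; end Sun 06:00 <= Wed 02:00? ✗; start Sat 06:00 > Fri 08:00? ✓ → no.
Result: none.

none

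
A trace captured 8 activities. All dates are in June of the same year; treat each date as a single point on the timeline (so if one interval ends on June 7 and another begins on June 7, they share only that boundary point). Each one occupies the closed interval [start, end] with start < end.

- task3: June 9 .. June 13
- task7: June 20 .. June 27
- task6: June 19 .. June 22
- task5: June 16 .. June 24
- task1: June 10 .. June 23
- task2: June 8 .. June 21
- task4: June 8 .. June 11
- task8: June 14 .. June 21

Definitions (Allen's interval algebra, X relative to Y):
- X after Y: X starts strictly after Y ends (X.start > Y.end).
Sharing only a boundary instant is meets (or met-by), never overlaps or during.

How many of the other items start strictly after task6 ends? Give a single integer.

0

Target task6 = [June 19, June 22].
task1 [June 10, June 23] → contains → no.
task2 [June 8, June 21] → overlaps → no.
task3 [June 9, June 13] → before → no.
task4 [June 8, June 11] → before → no.
task5 [June 16, June 24] → contains → no.
task7 [June 20, June 27] → overlapped-by → no.
task8 [June 14, June 21] → overlaps → no.
Total: 0.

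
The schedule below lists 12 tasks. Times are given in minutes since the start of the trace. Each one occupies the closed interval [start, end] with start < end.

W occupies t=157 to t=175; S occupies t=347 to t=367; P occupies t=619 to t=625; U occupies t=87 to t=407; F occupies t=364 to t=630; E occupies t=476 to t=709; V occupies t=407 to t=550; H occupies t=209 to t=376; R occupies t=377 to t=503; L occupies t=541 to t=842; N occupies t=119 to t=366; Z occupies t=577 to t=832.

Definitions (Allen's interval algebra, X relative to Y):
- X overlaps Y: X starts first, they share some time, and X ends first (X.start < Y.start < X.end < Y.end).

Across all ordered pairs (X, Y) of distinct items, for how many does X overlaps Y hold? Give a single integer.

Checking all 132 ordered pairs for relation 'overlaps'; matching pairs in alphabetical order:
(E, L): E overlaps L ✓
(E, Z): E overlaps Z ✓
(F, E): F overlaps E ✓
(F, L): F overlaps L ✓
(F, Z): F overlaps Z ✓
(H, F): H overlaps F ✓
(N, F): N overlaps F ✓
(N, H): N overlaps H ✓
(N, S): N overlaps S ✓
(R, E): R overlaps E ✓
(R, V): R overlaps V ✓
(S, F): S overlaps F ✓
(U, F): U overlaps F ✓
(U, R): U overlaps R ✓
(V, E): V overlaps E ✓
(V, L): V overlaps L ✓
Count: 16.

16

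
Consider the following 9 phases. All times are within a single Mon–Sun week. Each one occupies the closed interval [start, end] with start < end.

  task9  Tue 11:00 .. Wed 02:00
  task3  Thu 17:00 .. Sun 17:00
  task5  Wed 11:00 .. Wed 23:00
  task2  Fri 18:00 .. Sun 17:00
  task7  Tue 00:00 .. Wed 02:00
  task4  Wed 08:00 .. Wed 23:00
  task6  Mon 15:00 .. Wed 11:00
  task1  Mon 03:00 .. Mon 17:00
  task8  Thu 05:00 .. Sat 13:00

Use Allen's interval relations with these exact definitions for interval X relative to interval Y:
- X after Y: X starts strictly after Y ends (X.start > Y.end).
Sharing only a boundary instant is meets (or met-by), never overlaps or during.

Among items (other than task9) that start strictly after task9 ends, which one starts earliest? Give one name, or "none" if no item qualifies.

task4

Target task9 = [Tue 11:00, Wed 02:00].
task1 [Mon 03:00, Mon 17:00] → before → excluded.
task2 [Fri 18:00, Sun 17:00] → after → candidate.
task3 [Thu 17:00, Sun 17:00] → after → candidate.
task4 [Wed 08:00, Wed 23:00] → after → candidate.
task5 [Wed 11:00, Wed 23:00] → after → candidate.
task6 [Mon 15:00, Wed 11:00] → contains → excluded.
task7 [Tue 00:00, Wed 02:00] → finished-by → excluded.
task8 [Thu 05:00, Sat 13:00] → after → candidate.
Among candidates, earliest start is Wed 08:00 → task4.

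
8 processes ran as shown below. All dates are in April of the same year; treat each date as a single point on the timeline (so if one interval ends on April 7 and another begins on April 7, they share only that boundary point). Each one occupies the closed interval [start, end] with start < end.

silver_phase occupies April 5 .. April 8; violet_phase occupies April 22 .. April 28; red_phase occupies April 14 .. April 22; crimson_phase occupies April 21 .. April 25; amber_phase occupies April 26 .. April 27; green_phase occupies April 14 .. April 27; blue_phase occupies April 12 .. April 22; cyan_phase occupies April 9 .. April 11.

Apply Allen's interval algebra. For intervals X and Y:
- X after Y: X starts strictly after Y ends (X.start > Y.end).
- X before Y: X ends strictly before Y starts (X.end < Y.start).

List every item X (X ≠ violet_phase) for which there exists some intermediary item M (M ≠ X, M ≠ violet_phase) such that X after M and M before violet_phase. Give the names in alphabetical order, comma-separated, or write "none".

amber_phase, blue_phase, crimson_phase, cyan_phase, green_phase, red_phase

Target violet_phase = [April 22, April 28].
Intermediaries M with M before violet_phase: cyan_phase, silver_phase.
Via cyan_phase — items with X after cyan_phase: amber_phase, blue_phase, crimson_phase, green_phase, red_phase.
Via silver_phase — items with X after silver_phase: amber_phase, blue_phase, crimson_phase, cyan_phase, green_phase, red_phase.
Union: amber_phase, blue_phase, crimson_phase, cyan_phase, green_phase, red_phase.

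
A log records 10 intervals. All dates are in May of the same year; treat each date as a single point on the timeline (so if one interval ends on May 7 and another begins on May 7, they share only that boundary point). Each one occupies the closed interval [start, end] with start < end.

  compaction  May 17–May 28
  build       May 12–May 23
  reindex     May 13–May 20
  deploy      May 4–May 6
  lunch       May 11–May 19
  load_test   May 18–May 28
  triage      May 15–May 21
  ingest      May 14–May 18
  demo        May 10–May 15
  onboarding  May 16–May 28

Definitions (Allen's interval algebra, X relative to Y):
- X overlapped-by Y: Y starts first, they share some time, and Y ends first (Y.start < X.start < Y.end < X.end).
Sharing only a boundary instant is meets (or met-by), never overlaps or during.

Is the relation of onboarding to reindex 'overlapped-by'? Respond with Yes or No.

Yes

onboarding = [May 16, May 28], reindex = [May 13, May 20].
Actual relation of onboarding to reindex: overlapped-by.
Asked whether 'overlapped-by' holds → Yes.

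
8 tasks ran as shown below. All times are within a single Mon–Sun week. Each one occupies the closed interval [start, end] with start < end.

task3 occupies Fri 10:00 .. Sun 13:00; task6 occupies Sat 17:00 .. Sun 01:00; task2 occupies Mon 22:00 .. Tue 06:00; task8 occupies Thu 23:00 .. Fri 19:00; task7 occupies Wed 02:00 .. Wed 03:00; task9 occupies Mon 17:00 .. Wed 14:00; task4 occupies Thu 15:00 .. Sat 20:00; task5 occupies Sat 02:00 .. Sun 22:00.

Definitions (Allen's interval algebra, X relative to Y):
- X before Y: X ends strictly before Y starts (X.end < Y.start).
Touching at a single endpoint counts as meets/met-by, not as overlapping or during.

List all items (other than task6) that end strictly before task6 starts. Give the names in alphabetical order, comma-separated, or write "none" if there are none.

task2, task7, task8, task9

Target task6 = [Sat 17:00, Sun 01:00].
task2 [Mon 22:00, Tue 06:00] → before → yes.
task3 [Fri 10:00, Sun 13:00] → contains → no.
task4 [Thu 15:00, Sat 20:00] → overlaps → no.
task5 [Sat 02:00, Sun 22:00] → contains → no.
task7 [Wed 02:00, Wed 03:00] → before → yes.
task8 [Thu 23:00, Fri 19:00] → before → yes.
task9 [Mon 17:00, Wed 14:00] → before → yes.
Result: task2, task7, task8, task9.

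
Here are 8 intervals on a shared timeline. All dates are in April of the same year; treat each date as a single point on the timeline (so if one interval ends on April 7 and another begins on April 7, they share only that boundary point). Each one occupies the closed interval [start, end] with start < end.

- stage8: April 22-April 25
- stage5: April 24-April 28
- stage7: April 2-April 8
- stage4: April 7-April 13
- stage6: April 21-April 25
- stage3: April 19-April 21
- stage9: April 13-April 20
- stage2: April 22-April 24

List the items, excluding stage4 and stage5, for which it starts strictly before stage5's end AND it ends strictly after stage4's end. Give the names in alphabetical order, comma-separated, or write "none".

stage2, stage3, stage6, stage8, stage9

Conditions: its start is strictly before stage5's end (X.start < April 28) AND its end is strictly after stage4's end (X.end > April 13).
stage2: start April 22 < April 28? ✓; end April 24 > April 13? ✓ → yes.
stage3: start April 19 < April 28? ✓; end April 21 > April 13? ✓ → yes.
stage6: start April 21 < April 28? ✓; end April 25 > April 13? ✓ → yes.
stage7: start April 2 < April 28? ✓; end April 8 > April 13? ✗ → no.
stage8: start April 22 < April 28? ✓; end April 25 > April 13? ✓ → yes.
stage9: start April 13 < April 28? ✓; end April 20 > April 13? ✓ → yes.
Result: stage2, stage3, stage6, stage8, stage9.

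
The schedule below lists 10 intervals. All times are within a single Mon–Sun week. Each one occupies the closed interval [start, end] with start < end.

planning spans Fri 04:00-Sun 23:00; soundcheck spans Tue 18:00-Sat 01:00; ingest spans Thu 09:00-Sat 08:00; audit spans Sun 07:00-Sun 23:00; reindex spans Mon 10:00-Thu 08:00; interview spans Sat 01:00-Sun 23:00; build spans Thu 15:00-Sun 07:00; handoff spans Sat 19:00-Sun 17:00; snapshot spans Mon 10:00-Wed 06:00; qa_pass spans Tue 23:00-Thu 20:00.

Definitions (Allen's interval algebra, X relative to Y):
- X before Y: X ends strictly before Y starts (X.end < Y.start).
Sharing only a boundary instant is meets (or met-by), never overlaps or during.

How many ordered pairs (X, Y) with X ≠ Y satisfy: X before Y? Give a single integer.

Checking all 90 ordered pairs for relation 'before'; matching pairs in alphabetical order:
(ingest, audit): ingest before audit ✓
(ingest, handoff): ingest before handoff ✓
(qa_pass, audit): qa_pass before audit ✓
(qa_pass, handoff): qa_pass before handoff ✓
(qa_pass, interview): qa_pass before interview ✓
(qa_pass, planning): qa_pass before planning ✓
(reindex, audit): reindex before audit ✓
(reindex, build): reindex before build ✓
(reindex, handoff): reindex before handoff ✓
(reindex, ingest): reindex before ingest ✓
(reindex, interview): reindex before interview ✓
(reindex, planning): reindex before planning ✓
(snapshot, audit): snapshot before audit ✓
(snapshot, build): snapshot before build ✓
(snapshot, handoff): snapshot before handoff ✓
(snapshot, ingest): snapshot before ingest ✓
(snapshot, interview): snapshot before interview ✓
(snapshot, planning): snapshot before planning ✓
(soundcheck, audit): soundcheck before audit ✓
(soundcheck, handoff): soundcheck before handoff ✓
Count: 20.

20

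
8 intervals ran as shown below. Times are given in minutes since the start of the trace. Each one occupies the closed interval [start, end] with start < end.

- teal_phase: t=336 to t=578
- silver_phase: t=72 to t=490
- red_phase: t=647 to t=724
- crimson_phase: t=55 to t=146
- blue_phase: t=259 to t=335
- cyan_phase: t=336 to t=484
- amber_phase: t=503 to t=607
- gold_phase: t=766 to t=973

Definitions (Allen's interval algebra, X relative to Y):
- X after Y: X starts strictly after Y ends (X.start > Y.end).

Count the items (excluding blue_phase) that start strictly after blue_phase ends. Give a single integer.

5

Target blue_phase = [t=259, t=335].
amber_phase [t=503, t=607] → after → counts.
crimson_phase [t=55, t=146] → before → no.
cyan_phase [t=336, t=484] → after → counts.
gold_phase [t=766, t=973] → after → counts.
red_phase [t=647, t=724] → after → counts.
silver_phase [t=72, t=490] → contains → no.
teal_phase [t=336, t=578] → after → counts.
Total: 5.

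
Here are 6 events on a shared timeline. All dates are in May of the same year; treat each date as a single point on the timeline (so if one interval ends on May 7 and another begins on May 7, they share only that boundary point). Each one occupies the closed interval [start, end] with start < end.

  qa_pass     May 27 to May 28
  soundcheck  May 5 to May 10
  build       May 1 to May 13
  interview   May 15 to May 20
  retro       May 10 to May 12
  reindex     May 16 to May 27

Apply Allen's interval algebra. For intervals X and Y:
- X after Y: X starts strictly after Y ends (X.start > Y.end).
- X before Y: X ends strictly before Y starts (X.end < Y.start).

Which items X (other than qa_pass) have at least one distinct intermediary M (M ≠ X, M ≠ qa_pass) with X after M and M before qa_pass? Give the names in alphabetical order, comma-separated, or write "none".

interview, reindex

Target qa_pass = [May 27, May 28].
Intermediaries M with M before qa_pass: build, interview, retro, soundcheck.
Via build — items with X after build: interview, reindex.
Via interview — items with X after interview: none.
Via retro — items with X after retro: interview, reindex.
Via soundcheck — items with X after soundcheck: interview, reindex.
Union: interview, reindex.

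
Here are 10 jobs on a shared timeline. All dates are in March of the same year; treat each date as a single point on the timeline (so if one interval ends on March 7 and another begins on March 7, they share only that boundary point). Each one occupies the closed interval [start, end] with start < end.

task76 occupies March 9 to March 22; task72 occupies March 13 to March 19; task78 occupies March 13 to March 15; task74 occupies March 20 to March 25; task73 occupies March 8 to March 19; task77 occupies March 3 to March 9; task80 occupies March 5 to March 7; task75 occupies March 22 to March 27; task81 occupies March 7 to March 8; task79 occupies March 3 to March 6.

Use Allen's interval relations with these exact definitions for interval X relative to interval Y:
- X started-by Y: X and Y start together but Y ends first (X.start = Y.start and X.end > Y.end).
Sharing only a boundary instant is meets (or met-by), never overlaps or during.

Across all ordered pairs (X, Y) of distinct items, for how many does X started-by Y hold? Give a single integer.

2

Checking all 90 ordered pairs for relation 'started-by'; matching pairs in alphabetical order:
(task72, task78): task72 started-by task78 ✓
(task77, task79): task77 started-by task79 ✓
Count: 2.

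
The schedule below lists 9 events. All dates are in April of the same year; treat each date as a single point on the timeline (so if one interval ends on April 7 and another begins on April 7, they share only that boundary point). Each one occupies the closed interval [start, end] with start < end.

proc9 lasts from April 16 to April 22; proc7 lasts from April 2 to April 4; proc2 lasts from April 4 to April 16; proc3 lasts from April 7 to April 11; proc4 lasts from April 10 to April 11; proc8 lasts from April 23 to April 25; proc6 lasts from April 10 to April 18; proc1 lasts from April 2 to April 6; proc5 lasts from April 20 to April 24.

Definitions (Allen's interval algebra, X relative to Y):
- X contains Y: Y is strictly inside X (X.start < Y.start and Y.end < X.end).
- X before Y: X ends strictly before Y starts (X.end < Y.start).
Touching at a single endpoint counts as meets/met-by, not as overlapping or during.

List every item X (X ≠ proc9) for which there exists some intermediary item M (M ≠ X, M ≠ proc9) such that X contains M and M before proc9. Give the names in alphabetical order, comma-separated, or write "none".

proc2

Target proc9 = [April 16, April 22].
Intermediaries M with M before proc9: proc1, proc3, proc4, proc7.
Via proc1 — items with X contains proc1: none.
Via proc3 — items with X contains proc3: proc2.
Via proc4 — items with X contains proc4: proc2.
Via proc7 — items with X contains proc7: none.
Union: proc2.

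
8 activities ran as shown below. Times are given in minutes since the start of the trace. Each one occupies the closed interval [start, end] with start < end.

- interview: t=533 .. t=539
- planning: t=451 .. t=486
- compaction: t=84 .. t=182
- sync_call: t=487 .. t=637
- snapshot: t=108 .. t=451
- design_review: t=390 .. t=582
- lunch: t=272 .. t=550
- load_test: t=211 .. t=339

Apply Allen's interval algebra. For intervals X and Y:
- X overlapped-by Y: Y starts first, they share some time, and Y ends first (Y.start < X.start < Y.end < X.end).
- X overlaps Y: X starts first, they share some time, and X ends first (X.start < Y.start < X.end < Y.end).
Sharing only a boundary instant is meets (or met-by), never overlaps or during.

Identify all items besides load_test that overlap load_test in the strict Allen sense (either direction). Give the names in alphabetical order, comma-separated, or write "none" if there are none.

Target load_test = [t=211, t=339].
compaction [t=84, t=182] → before → no.
design_review [t=390, t=582] → after → no.
interview [t=533, t=539] → after → no.
lunch [t=272, t=550] → overlapped-by → yes.
planning [t=451, t=486] → after → no.
snapshot [t=108, t=451] → contains → no.
sync_call [t=487, t=637] → after → no.
Result: lunch.

lunch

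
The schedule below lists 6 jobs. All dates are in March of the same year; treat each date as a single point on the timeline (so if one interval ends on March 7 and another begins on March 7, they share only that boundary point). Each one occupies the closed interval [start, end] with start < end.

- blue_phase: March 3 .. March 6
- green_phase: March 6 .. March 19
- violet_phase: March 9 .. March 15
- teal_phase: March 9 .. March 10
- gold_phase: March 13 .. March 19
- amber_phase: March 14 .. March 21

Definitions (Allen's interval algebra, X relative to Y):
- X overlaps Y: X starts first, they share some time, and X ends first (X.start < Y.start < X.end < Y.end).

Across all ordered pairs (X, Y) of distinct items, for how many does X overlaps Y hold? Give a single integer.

4

Checking all 30 ordered pairs for relation 'overlaps'; matching pairs in alphabetical order:
(gold_phase, amber_phase): gold_phase overlaps amber_phase ✓
(green_phase, amber_phase): green_phase overlaps amber_phase ✓
(violet_phase, amber_phase): violet_phase overlaps amber_phase ✓
(violet_phase, gold_phase): violet_phase overlaps gold_phase ✓
Count: 4.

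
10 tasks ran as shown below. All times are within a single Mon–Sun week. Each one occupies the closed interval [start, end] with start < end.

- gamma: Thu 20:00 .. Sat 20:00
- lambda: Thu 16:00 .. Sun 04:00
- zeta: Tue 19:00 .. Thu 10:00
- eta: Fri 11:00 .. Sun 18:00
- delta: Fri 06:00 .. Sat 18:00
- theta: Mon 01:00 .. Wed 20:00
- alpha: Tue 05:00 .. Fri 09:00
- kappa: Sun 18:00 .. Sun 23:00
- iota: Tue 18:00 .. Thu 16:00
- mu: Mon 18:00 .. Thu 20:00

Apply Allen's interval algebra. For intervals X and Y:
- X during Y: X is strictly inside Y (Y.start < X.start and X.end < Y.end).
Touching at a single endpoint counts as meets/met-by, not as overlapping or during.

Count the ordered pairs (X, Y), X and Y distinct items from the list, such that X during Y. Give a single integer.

Checking all 90 ordered pairs for relation 'during'; matching pairs in alphabetical order:
(delta, gamma): delta during gamma ✓
(delta, lambda): delta during lambda ✓
(gamma, lambda): gamma during lambda ✓
(iota, alpha): iota during alpha ✓
(iota, mu): iota during mu ✓
(zeta, alpha): zeta during alpha ✓
(zeta, iota): zeta during iota ✓
(zeta, mu): zeta during mu ✓
Count: 8.

8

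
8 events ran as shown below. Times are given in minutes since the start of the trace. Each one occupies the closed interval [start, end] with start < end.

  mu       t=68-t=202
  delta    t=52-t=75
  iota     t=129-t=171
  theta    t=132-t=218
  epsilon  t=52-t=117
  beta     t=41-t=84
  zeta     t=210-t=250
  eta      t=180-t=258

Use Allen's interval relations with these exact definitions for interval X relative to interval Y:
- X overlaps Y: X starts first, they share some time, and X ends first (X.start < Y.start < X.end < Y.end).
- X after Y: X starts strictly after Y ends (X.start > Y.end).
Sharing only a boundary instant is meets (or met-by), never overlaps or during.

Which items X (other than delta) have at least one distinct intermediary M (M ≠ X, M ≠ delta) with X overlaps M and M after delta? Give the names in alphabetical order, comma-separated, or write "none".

iota, mu, theta

Target delta = [t=52, t=75].
Intermediaries M with M after delta: eta, iota, theta, zeta.
Via eta — items with X overlaps eta: mu, theta.
Via iota — items with X overlaps iota: none.
Via theta — items with X overlaps theta: iota, mu.
Via zeta — items with X overlaps zeta: theta.
Union: iota, mu, theta.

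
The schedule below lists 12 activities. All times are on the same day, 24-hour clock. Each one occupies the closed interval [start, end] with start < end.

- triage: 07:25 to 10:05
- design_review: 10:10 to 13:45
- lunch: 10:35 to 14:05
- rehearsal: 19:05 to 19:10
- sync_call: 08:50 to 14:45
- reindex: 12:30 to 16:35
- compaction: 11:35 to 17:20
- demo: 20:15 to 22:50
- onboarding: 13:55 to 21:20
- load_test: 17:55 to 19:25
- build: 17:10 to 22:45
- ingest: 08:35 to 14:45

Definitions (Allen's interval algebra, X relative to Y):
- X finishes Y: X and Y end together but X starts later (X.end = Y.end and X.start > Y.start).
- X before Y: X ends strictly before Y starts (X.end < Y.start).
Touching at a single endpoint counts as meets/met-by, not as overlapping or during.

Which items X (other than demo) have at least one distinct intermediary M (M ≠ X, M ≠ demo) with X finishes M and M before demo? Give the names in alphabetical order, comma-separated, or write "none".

sync_call

Target demo = [20:15, 22:50].
Intermediaries M with M before demo: compaction, design_review, ingest, load_test, lunch, rehearsal, reindex, sync_call, triage.
Via compaction — items with X finishes compaction: none.
Via design_review — items with X finishes design_review: none.
Via ingest — items with X finishes ingest: sync_call.
Via load_test — items with X finishes load_test: none.
Via lunch — items with X finishes lunch: none.
Via rehearsal — items with X finishes rehearsal: none.
Via reindex — items with X finishes reindex: none.
Via sync_call — items with X finishes sync_call: none.
Via triage — items with X finishes triage: none.
Union: sync_call.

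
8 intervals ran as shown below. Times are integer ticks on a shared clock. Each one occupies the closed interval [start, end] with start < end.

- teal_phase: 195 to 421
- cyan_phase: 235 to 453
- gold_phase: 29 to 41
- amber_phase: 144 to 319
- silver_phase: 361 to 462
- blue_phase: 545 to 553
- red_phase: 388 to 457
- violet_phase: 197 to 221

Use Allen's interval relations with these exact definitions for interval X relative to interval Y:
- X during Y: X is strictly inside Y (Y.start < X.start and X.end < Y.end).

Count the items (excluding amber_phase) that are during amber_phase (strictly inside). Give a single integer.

Target amber_phase = [144, 319].
blue_phase [545, 553] → after → no.
cyan_phase [235, 453] → overlapped-by → no.
gold_phase [29, 41] → before → no.
red_phase [388, 457] → after → no.
silver_phase [361, 462] → after → no.
teal_phase [195, 421] → overlapped-by → no.
violet_phase [197, 221] → during → counts.
Total: 1.

1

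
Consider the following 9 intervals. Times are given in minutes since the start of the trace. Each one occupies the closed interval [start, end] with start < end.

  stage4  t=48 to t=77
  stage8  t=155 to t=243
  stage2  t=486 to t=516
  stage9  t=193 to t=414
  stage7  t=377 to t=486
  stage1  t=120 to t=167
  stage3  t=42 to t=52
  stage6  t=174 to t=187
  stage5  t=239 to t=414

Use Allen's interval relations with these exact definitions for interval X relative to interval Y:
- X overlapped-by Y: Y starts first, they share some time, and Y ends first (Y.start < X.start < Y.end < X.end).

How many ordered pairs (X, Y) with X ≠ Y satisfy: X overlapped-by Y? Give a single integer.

Checking all 72 ordered pairs for relation 'overlapped-by'; matching pairs in alphabetical order:
(stage4, stage3): stage4 overlapped-by stage3 ✓
(stage5, stage8): stage5 overlapped-by stage8 ✓
(stage7, stage5): stage7 overlapped-by stage5 ✓
(stage7, stage9): stage7 overlapped-by stage9 ✓
(stage8, stage1): stage8 overlapped-by stage1 ✓
(stage9, stage8): stage9 overlapped-by stage8 ✓
Count: 6.

6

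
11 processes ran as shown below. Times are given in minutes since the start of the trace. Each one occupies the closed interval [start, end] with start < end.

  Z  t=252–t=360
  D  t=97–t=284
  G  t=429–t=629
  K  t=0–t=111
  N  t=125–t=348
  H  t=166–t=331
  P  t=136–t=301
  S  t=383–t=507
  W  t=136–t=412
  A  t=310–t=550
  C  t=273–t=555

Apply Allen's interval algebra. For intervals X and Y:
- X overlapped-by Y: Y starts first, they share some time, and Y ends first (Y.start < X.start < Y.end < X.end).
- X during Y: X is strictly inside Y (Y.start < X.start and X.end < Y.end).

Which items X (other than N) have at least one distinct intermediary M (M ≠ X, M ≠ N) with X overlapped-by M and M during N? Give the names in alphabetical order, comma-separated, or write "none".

A, C, H, Z

Target N = [t=125, t=348].
Intermediaries M with M during N: H, P.
Via H — items with X overlapped-by H: A, C, Z.
Via P — items with X overlapped-by P: C, H, Z.
Union: A, C, H, Z.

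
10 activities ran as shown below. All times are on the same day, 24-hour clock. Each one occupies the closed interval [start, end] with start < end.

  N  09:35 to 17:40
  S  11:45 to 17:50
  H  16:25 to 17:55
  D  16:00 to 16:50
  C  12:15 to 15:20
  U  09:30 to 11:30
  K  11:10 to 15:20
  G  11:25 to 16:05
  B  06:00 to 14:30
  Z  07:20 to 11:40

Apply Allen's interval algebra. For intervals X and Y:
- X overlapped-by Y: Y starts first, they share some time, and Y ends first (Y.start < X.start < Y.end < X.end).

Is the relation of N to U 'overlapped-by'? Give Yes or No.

N = [09:35, 17:40], U = [09:30, 11:30].
Actual relation of N to U: overlapped-by.
Asked whether 'overlapped-by' holds → Yes.

Yes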